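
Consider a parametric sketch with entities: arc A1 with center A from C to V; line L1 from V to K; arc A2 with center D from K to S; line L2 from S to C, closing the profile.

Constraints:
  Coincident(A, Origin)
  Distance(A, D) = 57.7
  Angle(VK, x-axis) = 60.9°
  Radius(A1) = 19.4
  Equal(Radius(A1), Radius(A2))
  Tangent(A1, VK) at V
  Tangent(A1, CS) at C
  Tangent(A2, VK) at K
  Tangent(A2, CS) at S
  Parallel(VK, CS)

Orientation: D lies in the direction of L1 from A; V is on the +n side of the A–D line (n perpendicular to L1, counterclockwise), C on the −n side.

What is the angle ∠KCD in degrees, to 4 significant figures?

15.33°

The slot axis is L1's direction at 60.9°, so u = (cos 60.9°, sin 60.9°) = (0.4863, 0.8738) and n = (−sin 60.9°, cos 60.9°) = (-0.8738, 0.4863). A is at the origin and D lies 57.7 along u from A, so D = 57.7·u = (28.06, 50.42). Tangency of A1 to both parallel lines with radius 19.4 puts V and C at A ± 19.4·n: V = (-16.95, 9.435), C = (16.95, -9.435). Equal radii place K and S the same way about D: K = D + 19.4·n = (11.11, 59.85), S = D − 19.4·n = (45.01, 40.98). Then cos ∠KCD = CK·CD / (|CK||CD|), giving 15.33°.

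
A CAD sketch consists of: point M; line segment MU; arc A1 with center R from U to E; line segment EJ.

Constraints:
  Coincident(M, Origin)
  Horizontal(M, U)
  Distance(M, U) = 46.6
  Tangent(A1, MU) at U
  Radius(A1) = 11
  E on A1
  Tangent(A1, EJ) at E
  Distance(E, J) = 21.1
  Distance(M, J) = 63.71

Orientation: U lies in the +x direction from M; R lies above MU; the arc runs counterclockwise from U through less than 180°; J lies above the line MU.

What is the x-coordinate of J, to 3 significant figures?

54.2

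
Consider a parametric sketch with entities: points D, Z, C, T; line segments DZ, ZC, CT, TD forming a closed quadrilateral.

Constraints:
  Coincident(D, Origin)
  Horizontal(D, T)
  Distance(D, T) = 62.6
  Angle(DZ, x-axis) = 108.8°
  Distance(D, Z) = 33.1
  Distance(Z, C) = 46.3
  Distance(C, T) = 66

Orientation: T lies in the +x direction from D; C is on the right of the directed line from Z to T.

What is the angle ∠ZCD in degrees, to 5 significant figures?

18.499°

D is at the origin; D and T share the same y with |DT| = 62.6 and T in +x, so T = (62.6, 0). DZ runs at 108.8° with |DZ| = 33.1, so Z = (-10.667, 31.334). C is determined by |ZC| = 46.3 and |CT| = 66.0 together: it lies at the intersection of circle(Z, 46.3) and circle(T, 66.0). With |ZT| = 79.686, the foot of the radical line on ZT is 25.962 from Z and the perpendicular offset is √(46.3² − 25.962²) = 38.336. Taking the right-of-ZT solution: C = (-1.8713, -14.123).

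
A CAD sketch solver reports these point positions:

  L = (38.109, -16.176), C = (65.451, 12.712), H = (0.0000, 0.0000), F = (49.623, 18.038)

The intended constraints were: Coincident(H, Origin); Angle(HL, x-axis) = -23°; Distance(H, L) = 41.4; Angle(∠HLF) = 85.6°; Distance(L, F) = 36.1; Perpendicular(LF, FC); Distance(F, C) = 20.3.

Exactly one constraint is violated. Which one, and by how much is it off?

Distance(F, C) = 20.3 — off by 3.60.

H = (0.00, 0.00) ✓; HL at -23.00° ✓; |HL| = 41.40 ✓; ∠HLF = 85.60° ✓; |LF| = 36.10 ✓; ∠(LF, FC) = 90.00° ✓; |FC| = 16.70 ✗.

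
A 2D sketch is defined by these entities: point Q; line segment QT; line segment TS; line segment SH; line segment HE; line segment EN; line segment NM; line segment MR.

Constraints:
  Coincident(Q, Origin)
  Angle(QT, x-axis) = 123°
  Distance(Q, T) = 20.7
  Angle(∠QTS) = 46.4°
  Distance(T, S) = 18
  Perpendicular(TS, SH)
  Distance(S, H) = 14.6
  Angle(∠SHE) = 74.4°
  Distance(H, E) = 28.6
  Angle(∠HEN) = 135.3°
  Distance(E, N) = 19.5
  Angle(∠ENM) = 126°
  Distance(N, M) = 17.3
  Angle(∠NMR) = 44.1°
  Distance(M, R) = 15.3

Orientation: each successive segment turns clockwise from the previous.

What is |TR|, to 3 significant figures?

13.3

Q is at the origin; QT runs at 123.0° with length 20.7, so T = (-11.3, 17.4). ∠QTS = 46.4° gives TS at -10.6° from the x-axis; with |TS| = 18.0, S = (6.42, 14.0). The perpendicularity gives SH at right angles to TS, so SH runs at -101°; with |SH| = 14.6, H = (3.73, -0.301). ∠SHE = 74.4° gives HE at 154° from the x-axis; with |HE| = 28.6, E = (-21.9, 12.3). ∠HEN = 135.3° gives EN at 109° from the x-axis; with |EN| = 19.5, N = (-28.3, 30.8). ∠ENM = 126.0° gives NM at 55.1° from the x-axis; with |NM| = 17.3, M = (-18.4, 44.9). ∠NMR = 44.1° gives MR at -80.8° from the x-axis; with |MR| = 15.3, R = (-16.0, 29.8). Then |TR| = |R − T| = 13.3.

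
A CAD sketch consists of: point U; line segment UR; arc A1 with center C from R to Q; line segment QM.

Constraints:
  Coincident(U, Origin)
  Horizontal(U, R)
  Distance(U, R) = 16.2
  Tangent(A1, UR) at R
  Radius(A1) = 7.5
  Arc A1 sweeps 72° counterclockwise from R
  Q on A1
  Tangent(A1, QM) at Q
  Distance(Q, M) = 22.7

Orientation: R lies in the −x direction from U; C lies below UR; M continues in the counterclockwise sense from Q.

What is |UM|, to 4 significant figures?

40.47

U is at the origin; UR is horizontal with |UR| = 16.2 and R on the −x side, so R = (-16.20, 0.000). A1 meets UR tangentially, so CR is at right angles to UR, so C = R + (0, -7.5) = (-16.20, -7.500). On A1, R sits at bearing 90° from C; a 72° counterclockwise sweep puts Q at bearing 162°, so Q = C + 7.5·(cos 162°, sin 162°) = (-23.33, -5.182). Since A1 is tangent to QM there, CQ ⟂ QM, so QM runs along (−sin 162°, cos 162°); with |QM| = 22.7, M = (-30.35, -26.77). Then |UM| = |M − U| = 40.47.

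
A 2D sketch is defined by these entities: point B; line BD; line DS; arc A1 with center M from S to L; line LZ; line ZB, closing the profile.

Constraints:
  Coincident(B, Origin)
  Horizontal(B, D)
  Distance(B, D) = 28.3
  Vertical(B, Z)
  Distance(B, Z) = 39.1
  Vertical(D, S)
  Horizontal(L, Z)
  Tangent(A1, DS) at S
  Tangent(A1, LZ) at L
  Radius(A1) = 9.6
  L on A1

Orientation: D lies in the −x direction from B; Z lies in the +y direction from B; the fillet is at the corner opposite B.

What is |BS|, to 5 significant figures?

40.880

The virtual corner opposite B is at (-28.300, 39.100). Tangency of A1 to DS means the radius MS is perpendicular to DS and the tangent condition forces ML to be normal to LZ, with radius 9.6, so the center M sits 9.6 in from both sides at M = (-18.700, 29.500). That places the tangent points at S = (-28.300, 29.500) on DS and L = (-18.700, 39.100) on LZ. Then |BS| = |S − B| = 40.880.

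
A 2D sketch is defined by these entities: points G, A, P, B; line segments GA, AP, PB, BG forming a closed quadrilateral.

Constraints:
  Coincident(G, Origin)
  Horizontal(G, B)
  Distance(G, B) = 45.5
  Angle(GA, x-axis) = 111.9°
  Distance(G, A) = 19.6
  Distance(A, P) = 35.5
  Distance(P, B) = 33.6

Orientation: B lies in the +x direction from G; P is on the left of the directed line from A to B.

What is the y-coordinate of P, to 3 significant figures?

27.9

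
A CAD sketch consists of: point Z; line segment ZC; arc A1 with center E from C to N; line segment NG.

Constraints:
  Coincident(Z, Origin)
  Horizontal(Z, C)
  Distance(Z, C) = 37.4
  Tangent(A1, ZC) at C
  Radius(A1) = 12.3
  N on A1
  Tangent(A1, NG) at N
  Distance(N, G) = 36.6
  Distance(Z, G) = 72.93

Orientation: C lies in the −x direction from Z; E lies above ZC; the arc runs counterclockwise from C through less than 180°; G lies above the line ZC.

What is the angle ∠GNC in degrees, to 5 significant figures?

110.55°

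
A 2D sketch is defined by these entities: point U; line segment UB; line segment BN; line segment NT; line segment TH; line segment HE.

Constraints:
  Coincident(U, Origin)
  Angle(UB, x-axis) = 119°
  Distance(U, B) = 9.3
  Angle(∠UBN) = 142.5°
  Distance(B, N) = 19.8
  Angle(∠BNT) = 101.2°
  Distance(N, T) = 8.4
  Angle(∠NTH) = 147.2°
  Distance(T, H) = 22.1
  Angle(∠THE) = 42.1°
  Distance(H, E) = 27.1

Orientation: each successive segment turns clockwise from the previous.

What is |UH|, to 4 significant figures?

31.02

U is at the origin; UB runs at 119.0° with length 9.3, so B = (-4.509, 8.134). ∠UBN = 142.5° gives BN at 81.50° from the x-axis; with |BN| = 19.8, N = (-1.582, 27.72). ∠BNT = 101.2° gives NT at 2.700° from the x-axis; with |NT| = 8.4, T = (6.809, 28.11). ∠NTH = 147.2° gives TH at -30.10° from the x-axis; with |TH| = 22.1, H = (25.93, 17.03). Then |UH| = |H − U| = 31.02.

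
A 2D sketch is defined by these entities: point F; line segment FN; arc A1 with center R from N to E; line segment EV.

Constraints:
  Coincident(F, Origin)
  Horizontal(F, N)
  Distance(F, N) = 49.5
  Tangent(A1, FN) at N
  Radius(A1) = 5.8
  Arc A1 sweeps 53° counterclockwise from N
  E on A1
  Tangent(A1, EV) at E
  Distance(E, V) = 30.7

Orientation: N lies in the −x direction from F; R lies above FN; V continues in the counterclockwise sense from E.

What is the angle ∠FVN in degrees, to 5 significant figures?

85.271°

F is at the origin; F and N share the same y with |FN| = 49.5 and N on the −x side, so N = (-49.500, 0.0000). A1 meets FN tangentially, so RN is at right angles to FN, so R = N + (0, 5.8) = (-49.500, 5.8000). On A1, N sits at bearing -90° from R; a 53° counterclockwise sweep puts E at bearing -37°, so E = R + 5.8·(cos -37°, sin -37°) = (-44.868, 2.3095). Since A1 is tangent to EV there, RE ⟂ EV, so EV runs along (−sin -37°, cos -37°); with |EV| = 30.7, V = (-26.392, 26.828). Then cos ∠FVN = VF·VN / (|VF||VN|), giving 85.271°.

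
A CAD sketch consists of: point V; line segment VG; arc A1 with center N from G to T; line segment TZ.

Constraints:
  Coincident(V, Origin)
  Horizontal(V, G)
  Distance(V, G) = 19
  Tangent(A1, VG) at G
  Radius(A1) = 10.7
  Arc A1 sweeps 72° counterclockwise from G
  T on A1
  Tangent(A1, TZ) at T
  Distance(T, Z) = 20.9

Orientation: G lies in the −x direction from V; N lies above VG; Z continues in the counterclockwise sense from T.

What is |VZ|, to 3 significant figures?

27.4

On A1, G sits at bearing -90° from N; a 72° counterclockwise sweep puts T at bearing -18°, so T = N + 10.7·(cos -18°, sin -18°) = (-8.82, 7.39). Tangency of A1 to TZ means the radius NT is perpendicular to TZ, so TZ runs along (−sin -18°, cos -18°); with |TZ| = 20.9, Z = (-2.37, 27.3). Then |VZ| = |Z − V| = 27.4.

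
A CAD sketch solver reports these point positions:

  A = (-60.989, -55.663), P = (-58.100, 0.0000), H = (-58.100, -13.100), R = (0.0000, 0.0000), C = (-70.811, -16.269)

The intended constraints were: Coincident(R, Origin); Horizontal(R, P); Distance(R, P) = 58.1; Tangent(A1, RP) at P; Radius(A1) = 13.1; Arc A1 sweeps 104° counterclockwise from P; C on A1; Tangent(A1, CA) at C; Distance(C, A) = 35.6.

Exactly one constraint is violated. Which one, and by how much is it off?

Distance(C, A) = 35.6 — off by 5.00.

R = (0.00, 0.00) ✓; R.y = 0.00, P.y = 0.00 ✓; |RP| = 58.10 ✓; ∠(HP, PR) = 90.00° ✓; |HP| = 13.10 ✓; bearing(H→C) − bearing(H→P) = 104.0° ✓; |HC| = 13.10 ✓; ∠(HC, CA) = 90.00° ✓; |CA| = 40.60 ✗.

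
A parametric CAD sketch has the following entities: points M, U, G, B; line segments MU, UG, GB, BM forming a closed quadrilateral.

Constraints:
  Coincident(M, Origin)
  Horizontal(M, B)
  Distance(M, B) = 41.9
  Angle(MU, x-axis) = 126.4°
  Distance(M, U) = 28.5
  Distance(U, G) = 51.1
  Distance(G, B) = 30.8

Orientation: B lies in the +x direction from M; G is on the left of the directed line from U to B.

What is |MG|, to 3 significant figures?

44.9

Checks: |UG| = 51.10 ✓; |GB| = 30.80 ✓.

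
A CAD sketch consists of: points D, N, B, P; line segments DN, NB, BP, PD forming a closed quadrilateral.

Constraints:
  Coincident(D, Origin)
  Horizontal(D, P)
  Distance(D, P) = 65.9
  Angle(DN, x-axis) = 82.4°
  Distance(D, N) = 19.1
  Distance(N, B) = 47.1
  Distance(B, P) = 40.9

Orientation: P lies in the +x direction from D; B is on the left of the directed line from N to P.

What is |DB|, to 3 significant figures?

58.7

D is at the origin; D and P share the same y with |DP| = 65.9 and P in +x, so P = (65.9, 0). DN runs at 82.4° with |DN| = 19.1, so N = (2.53, 18.9). B is determined by |NB| = 47.1 and |BP| = 40.9 together: it lies at the intersection of circle(N, 47.1) and circle(P, 40.9). With |NP| = 66.1, the foot of the radical line on NP is 37.2 from N and the perpendicular offset is √(47.1² − 37.2²) = 28.9. Taking the left-of-NP solution: B = (46.4, 36.0).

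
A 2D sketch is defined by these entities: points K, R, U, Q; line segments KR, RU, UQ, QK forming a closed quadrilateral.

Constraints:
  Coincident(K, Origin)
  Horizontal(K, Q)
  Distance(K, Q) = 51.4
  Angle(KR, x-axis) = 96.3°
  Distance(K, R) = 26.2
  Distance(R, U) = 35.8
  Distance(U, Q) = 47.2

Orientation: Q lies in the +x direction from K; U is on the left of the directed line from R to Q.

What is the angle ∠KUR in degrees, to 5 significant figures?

28.943°

Checks: |RU| = 35.80 ✓; |UQ| = 47.20 ✓.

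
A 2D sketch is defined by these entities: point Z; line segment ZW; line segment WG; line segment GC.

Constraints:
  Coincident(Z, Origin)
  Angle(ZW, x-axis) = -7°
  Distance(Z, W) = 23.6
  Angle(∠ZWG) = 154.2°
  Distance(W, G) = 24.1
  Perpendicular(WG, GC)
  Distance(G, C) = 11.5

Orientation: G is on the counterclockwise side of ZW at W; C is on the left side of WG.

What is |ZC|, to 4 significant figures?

45.36

Z is at the origin; ZW runs at -7.0° with length 23.6, so W = 23.6·(cos -7.0°, sin -7.0°) = (23.42, -2.876). ∠ZWG = 154.2°, so WG runs at -7.0° + (180° − 154.2°) = 18.80° from the x-axis; with |WG| = 24.1, G = W + 24.1·(cos 18.80°, sin 18.80°) = (46.24, 4.890). WG is perpendicular to GC; with |GC| = 11.5 on the left of WG, C = G + 11.5·(-0.3223, 0.9466) = (42.53, 15.78). Then |ZC| = |C − Z| = 45.36.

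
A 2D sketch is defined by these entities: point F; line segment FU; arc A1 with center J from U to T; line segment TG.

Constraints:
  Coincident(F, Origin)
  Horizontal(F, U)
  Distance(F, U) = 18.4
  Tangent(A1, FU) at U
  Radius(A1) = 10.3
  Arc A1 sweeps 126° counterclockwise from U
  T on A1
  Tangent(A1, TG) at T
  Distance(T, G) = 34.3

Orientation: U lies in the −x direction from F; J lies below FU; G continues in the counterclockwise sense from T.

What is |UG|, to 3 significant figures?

45.7

On A1, U sits at bearing 90° from J; a 126° counterclockwise sweep puts T at bearing 216°, so T = J + 10.3·(cos 216°, sin 216°) = (-26.7, -16.4). Tangency of A1 to TG means the radius JT is perpendicular to TG, so TG runs along (−sin 216°, cos 216°); with |TG| = 34.3, G = (-6.57, -44.1). Then |UG| = |G − U| = 45.7.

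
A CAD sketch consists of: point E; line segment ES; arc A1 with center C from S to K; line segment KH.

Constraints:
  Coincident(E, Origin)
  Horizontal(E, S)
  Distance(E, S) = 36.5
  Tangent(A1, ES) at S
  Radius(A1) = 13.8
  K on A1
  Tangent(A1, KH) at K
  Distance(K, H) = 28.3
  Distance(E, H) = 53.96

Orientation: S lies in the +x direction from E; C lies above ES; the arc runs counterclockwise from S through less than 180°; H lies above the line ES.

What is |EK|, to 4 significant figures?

52.39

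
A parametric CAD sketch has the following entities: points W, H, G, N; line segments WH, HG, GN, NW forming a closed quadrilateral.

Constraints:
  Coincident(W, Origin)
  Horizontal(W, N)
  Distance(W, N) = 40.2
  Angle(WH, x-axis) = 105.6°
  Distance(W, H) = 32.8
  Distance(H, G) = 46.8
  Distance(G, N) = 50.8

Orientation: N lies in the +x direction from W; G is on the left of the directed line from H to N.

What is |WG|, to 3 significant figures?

60.8

W is at the origin; WN is horizontal with |WN| = 40.2 and N in +x, so N = (40.2, 0). WH runs at 105.6° with |WH| = 32.8, so H = (-8.82, 31.6). G is determined by |HG| = 46.8 and |GN| = 50.8 together: it lies at the intersection of circle(H, 46.8) and circle(N, 50.8). With |HN| = 58.3, the foot of the radical line on HN is 25.8 from H and the perpendicular offset is √(46.8² − 25.8²) = 39.0. Taking the left-of-HN solution: G = (34.0, 50.4).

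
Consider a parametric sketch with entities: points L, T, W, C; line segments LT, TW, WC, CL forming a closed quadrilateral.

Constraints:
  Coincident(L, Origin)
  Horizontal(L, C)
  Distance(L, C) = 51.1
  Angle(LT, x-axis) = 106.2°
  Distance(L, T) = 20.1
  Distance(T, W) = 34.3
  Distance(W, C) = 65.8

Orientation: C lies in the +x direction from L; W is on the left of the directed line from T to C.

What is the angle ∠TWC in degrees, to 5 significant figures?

64.858°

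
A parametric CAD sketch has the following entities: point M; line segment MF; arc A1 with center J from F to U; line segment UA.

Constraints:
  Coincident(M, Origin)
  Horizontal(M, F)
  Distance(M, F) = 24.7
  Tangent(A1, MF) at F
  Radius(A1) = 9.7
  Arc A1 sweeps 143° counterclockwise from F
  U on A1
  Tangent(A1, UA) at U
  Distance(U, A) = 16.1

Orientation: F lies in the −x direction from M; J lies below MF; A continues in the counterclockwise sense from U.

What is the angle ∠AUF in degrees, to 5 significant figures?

108.50°

M is at the origin; MF is horizontal with |MF| = 24.7 and F on the −x side, so F = (-24.700, 0.0000). Tangency of A1 to MF means the radius JF is perpendicular to MF, so J = F + (0, -9.7) = (-24.700, -9.7000). On A1, F sits at bearing 90° from J; a 143° counterclockwise sweep puts U at bearing 233°, so U = J + 9.7·(cos 233°, sin 233°) = (-30.538, -17.447). The tangent condition forces JU to be normal to UA, so UA runs along (−sin 233°, cos 233°); with |UA| = 16.1, A = (-17.680, -27.136). Then cos ∠AUF = UA·UF / (|UA||UF|), giving 108.50°.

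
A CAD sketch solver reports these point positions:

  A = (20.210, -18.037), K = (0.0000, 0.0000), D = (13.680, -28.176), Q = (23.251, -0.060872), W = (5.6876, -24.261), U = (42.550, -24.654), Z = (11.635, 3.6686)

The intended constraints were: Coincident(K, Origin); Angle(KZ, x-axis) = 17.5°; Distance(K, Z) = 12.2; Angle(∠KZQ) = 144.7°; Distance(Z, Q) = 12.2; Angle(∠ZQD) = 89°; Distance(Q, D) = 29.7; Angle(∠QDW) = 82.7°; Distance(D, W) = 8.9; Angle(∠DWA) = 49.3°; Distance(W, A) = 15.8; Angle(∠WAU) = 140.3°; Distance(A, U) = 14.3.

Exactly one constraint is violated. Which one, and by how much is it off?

Distance(A, U) = 14.3 — off by 9.00.

K = (0.00, 0.00) ✓; KZ at 17.50° ✓; |KZ| = 12.20 ✓; ∠KZQ = 144.7° ✓; |ZQ| = 12.20 ✓; ∠ZQD = 89.00° ✓; |QD| = 29.70 ✓; ∠QDW = 82.70° ✓; |DW| = 8.900 ✓; ∠DWA = 49.30° ✓; |WA| = 15.80 ✓; ∠WAU = 140.3° ✓; |AU| = 23.30 ✗.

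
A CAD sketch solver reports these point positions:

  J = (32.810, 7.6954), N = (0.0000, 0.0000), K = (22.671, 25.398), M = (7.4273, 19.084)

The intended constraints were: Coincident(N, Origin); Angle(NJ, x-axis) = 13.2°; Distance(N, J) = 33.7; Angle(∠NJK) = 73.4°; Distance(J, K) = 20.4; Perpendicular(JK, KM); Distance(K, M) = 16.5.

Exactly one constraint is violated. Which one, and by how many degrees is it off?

Perpendicular(JK, KM) — off by 7.30°.

N = (0.00, 0.00) ✓; NJ at 13.20° ✓; |NJ| = 33.70 ✓; ∠NJK = 73.40° ✓; |JK| = 20.40 ✓; ∠(JK, KM) = 82.70° ✗; |KM| = 16.50 ✓.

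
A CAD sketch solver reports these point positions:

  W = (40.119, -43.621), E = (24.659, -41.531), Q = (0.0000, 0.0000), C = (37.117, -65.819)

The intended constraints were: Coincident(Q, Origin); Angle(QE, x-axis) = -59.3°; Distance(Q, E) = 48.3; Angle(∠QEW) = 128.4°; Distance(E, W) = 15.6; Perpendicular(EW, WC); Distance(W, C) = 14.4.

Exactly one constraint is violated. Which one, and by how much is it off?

Distance(W, C) = 14.4 — off by 8.00.

Q = (0.00, 0.00) ✓; QE at -59.30° ✓; |QE| = 48.30 ✓; ∠QEW = 128.4° ✓; |EW| = 15.60 ✓; ∠(EW, WC) = 90.00° ✓; |WC| = 22.40 ✗.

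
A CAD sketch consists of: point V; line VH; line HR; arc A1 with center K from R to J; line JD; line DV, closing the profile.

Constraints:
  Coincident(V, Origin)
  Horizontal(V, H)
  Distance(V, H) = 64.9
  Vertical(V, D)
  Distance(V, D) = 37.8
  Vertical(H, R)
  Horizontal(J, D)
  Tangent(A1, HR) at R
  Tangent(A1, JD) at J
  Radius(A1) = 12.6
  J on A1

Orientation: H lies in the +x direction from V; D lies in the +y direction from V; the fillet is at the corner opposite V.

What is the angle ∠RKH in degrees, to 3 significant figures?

63.4°

The virtual corner opposite V is at (64.9, 37.8). A1 meets HR tangentially, so KR is at right angles to HR and A1 meets JD tangentially, so KJ is at right angles to JD, with radius 12.6, so the center K sits 12.6 in from both sides at K = (52.3, 25.2). That places the tangent points at R = (64.9, 25.2) on HR and J = (52.3, 37.8) on JD. Then cos ∠RKH = KR·KH / (|KR||KH|), giving 63.4°.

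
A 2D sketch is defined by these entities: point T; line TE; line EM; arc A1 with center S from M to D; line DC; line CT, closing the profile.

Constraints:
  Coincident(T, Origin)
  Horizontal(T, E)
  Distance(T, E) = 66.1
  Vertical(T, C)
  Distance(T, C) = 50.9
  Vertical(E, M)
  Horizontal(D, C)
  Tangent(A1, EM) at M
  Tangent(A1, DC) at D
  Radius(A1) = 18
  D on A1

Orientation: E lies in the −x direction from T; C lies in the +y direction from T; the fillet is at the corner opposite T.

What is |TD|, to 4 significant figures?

70.03

T is at the origin; T and E share the same y with |TE| = 66.1 and E on the −x side, so E = (-66.10, 0.000). T and C share the same x with |TC| = 50.9 and C on the +y side, so C = (0.000, 50.90). The virtual corner opposite T is at (-66.10, 50.90). Since A1 is tangent to EM there, SM ⟂ EM and tangency of A1 to DC means the radius SD is perpendicular to DC, with radius 18.0, so the center S sits 18.0 in from both sides at S = (-48.10, 32.90). That places the tangent points at M = (-66.10, 32.90) on EM and D = (-48.10, 50.90) on DC. Then |TD| = |D − T| = 70.03.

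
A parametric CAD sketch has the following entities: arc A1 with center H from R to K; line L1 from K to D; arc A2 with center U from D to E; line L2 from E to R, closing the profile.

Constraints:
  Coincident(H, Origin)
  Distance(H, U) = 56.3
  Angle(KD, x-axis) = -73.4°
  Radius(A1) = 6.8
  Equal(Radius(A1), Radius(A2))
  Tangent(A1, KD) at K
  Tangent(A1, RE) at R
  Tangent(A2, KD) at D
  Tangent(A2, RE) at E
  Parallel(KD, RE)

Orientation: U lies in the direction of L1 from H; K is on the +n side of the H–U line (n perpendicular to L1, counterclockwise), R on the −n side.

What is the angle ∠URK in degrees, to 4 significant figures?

83.11°

The slot axis is L1's direction at -73.4°, so u = (cos -73.4°, sin -73.4°) = (0.2857, -0.9583) and n = (−sin -73.4°, cos -73.4°) = (0.9583, 0.2857). H is at the origin and U lies 56.3 along u from H, so U = 56.3·u = (16.08, -53.95). Tangency of A1 to both parallel lines with radius 6.8 puts K and R at H ± 6.8·n: K = (6.517, 1.943), R = (-6.517, -1.943). Then cos ∠URK = RU·RK / (|RU||RK|), giving 83.11°.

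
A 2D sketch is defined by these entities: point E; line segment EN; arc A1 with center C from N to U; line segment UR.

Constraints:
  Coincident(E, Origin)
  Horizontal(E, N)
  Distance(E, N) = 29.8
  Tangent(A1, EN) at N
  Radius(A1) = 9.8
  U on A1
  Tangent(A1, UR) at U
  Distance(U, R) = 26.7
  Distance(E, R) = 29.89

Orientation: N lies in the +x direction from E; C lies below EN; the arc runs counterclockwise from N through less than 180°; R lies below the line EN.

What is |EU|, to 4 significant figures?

21.79

Checks: |CN| = 9.800 ✓; |CU| = 9.800 ✓; ∠(CU, UR) = 90.00° ✓; |UR| = 26.70 ✓; |ER| = 29.89 ✓.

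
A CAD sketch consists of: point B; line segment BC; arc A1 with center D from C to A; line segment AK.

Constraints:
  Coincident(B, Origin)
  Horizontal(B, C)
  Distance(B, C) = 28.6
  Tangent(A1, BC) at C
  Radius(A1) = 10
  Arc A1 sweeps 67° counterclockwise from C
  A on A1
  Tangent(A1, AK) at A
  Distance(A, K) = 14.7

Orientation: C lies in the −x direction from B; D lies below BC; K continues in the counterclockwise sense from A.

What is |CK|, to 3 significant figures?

24.7

B is at the origin; BC is horizontal with |BC| = 28.6 and C on the −x side, so C = (-28.6, 0.00). Tangency of A1 to BC means the radius DC is perpendicular to BC, so D = C + (0, -10) = (-28.6, -10.0). On A1, C sits at bearing 90° from D; a 67° counterclockwise sweep puts A at bearing 157°, so A = D + 10.0·(cos 157°, sin 157°) = (-37.8, -6.09). Since A1 is tangent to AK there, DA ⟂ AK, so AK runs along (−sin 157°, cos 157°); with |AK| = 14.7, K = (-43.5, -19.6). Then |CK| = |K − C| = 24.7.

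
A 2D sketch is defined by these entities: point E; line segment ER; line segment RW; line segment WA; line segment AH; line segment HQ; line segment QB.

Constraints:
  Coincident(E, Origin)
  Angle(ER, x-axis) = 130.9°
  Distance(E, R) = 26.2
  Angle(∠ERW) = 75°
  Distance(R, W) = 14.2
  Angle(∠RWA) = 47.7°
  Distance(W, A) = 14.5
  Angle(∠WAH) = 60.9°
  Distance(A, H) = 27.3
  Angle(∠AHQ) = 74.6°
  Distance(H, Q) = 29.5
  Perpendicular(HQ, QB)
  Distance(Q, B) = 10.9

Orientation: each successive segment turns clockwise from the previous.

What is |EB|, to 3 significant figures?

36.6

E is at the origin; ER runs at 130.9° with length 26.2, so R = (-17.2, 19.8). ∠ERW = 75.0° gives RW at 25.9° from the x-axis; with |RW| = 14.2, W = (-4.38, 26.0). ∠RWA = 47.7° gives WA at -106° from the x-axis; with |WA| = 14.5, A = (-8.47, 12.1). ∠WAH = 60.9° gives AH at 134° from the x-axis; with |AH| = 27.3, H = (-27.6, 31.6). ∠AHQ = 74.6° gives HQ at 29.1° from the x-axis; with |HQ| = 29.5, Q = (-1.83, 45.9). HQ ⟂ QB, so QB runs at -60.9°; with |QB| = 10.9, B = (3.47, 36.4). Then |EB| = |B − E| = 36.6.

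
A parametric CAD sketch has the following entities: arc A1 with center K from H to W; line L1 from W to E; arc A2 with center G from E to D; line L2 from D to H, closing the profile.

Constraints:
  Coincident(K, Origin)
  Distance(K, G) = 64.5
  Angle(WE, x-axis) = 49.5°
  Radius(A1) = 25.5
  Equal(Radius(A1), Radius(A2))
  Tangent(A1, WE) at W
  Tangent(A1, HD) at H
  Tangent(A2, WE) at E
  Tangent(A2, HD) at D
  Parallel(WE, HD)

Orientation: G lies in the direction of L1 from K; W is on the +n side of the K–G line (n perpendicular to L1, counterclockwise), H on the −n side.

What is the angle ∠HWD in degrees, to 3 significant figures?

51.7°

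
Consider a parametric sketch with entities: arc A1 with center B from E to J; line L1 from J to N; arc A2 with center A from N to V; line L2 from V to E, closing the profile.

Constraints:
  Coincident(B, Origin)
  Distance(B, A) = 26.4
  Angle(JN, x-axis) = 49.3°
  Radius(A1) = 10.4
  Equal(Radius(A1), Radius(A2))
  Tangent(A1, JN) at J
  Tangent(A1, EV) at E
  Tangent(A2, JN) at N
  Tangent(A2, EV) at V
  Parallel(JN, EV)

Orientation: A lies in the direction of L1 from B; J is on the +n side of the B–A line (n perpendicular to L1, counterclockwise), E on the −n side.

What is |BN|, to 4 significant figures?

28.37

Tangency of A1 to both parallel lines with radius 10.4 puts J and E at B ± 10.4·n: J = (-7.885, 6.782), E = (7.885, -6.782). Equal radii place N and V the same way about A: N = A + 10.4·n = (9.331, 26.80), V = A − 10.4·n = (25.10, 13.23). Then |BN| = |N − B| = 28.37.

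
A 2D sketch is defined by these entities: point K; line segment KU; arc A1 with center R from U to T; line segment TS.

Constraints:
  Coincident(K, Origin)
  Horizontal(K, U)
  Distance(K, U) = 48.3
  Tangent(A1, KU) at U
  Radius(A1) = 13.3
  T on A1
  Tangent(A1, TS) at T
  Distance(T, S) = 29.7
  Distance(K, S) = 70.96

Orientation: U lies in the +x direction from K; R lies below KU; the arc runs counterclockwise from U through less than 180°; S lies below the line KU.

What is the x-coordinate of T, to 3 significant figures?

37.5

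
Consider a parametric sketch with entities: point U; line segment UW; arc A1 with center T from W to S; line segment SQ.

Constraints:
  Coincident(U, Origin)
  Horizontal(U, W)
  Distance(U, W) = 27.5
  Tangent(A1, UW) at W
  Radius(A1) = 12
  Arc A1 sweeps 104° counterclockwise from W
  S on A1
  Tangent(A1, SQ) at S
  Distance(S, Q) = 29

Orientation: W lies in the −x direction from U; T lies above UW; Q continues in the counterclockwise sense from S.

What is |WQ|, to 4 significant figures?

43.29

U is at the origin; UW is horizontal with |UW| = 27.5 and W on the −x side, so W = (-27.50, 0.000). Tangency of A1 to UW means the radius TW is perpendicular to UW, so T = W + (0, 12) = (-27.50, 12.00). On A1, W sits at bearing -90° from T; a 104° counterclockwise sweep puts S at bearing 14°, so S = T + 12.0·(cos 14°, sin 14°) = (-15.86, 14.90). Since A1 is tangent to SQ there, TS ⟂ SQ, so SQ runs along (−sin 14°, cos 14°); with |SQ| = 29.0, Q = (-22.87, 43.04). Then |WQ| = |Q − W| = 43.29.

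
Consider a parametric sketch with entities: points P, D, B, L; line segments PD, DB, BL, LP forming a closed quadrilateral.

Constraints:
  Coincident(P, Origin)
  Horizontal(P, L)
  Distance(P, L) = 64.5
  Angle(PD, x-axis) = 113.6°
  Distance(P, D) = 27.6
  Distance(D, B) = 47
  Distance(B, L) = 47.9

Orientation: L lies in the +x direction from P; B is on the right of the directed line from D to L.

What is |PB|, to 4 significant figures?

21.46

P is at the origin; P and L share the same y with |PL| = 64.5 and L in +x, so L = (64.5, 0). PD runs at 113.6° with |PD| = 27.6, so D = (-11.05, 25.29). B is determined by |DB| = 47.0 and |BL| = 47.9 together: it lies at the intersection of circle(D, 47.0) and circle(L, 47.9). With |DL| = 79.67, the foot of the radical line on DL is 39.30 from D and the perpendicular offset is √(47.0² − 39.30²) = 25.78. Taking the right-of-DL solution: B = (18.03, -11.63).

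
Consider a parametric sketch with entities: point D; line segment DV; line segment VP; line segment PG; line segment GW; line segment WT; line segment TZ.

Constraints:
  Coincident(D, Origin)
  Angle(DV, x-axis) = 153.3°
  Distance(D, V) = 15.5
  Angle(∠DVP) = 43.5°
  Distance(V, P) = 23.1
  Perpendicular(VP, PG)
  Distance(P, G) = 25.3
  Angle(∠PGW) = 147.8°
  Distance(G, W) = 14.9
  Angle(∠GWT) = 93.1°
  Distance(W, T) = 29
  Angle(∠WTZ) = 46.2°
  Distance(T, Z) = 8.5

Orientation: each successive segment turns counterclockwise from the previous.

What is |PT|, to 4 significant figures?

40.92

D is at the origin; DV runs at 153.3° with length 15.5, so V = (-13.85, 6.964). ∠DVP = 43.5° gives VP at -70.20° from the x-axis; with |VP| = 23.1, P = (-6.022, -14.77). VP ⟂ PG, so PG runs at 19.80°; with |PG| = 25.3, G = (17.78, -6.200). ∠PGW = 147.8° gives GW at 52.00° from the x-axis; with |GW| = 14.9, W = (26.96, 5.542). ∠GWT = 93.1° gives WT at 138.9° from the x-axis; with |WT| = 29.0, T = (5.102, 24.61). Then |PT| = |T − P| = 40.92.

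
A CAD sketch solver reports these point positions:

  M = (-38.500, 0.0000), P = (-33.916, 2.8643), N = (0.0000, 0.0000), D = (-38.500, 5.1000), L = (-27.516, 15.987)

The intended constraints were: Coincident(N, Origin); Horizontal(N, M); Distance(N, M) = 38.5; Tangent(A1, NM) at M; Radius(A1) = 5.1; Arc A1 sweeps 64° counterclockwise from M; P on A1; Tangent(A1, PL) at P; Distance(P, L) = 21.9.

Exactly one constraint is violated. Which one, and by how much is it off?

Distance(P, L) = 21.9 — off by 7.30.

N = (0.00, 0.00) ✓; N.y = 0.00, M.y = 0.00 ✓; |NM| = 38.50 ✓; ∠(DM, MN) = 90.00° ✓; |DM| = 5.100 ✓; bearing(D→P) − bearing(D→M) = 64.00° ✓; |DP| = 5.100 ✓; ∠(DP, PL) = 90.00° ✓; |PL| = 14.60 ✗.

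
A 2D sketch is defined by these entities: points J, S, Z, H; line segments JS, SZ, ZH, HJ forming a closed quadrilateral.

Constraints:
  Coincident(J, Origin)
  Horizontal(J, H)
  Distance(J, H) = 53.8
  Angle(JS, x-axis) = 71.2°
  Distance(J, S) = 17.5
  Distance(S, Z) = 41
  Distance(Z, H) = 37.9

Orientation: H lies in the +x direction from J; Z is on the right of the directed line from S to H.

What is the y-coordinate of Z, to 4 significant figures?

-20.94

Checks: |SZ| = 41.00 ✓; |ZH| = 37.90 ✓.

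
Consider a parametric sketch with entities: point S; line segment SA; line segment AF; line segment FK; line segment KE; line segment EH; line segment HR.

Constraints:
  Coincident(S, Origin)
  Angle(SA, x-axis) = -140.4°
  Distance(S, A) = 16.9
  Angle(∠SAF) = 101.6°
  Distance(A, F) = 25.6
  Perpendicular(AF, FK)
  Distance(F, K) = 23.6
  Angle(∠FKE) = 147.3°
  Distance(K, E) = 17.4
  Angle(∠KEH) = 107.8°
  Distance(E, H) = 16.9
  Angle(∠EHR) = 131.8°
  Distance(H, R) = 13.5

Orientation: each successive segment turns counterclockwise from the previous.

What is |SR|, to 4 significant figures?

6.016

S is at the origin; SA runs at -140.4° with length 16.9, so A = (-13.02, -10.77). ∠SAF = 101.6° gives AF at -62.00° from the x-axis; with |AF| = 25.6, F = (-1.003, -33.38). AF ⟂ FK, so FK runs at 28.00°; with |FK| = 23.6, K = (19.83, -22.30). ∠FKE = 147.3° gives KE at 60.70° from the x-axis; with |KE| = 17.4, E = (28.35, -7.122). ∠KEH = 107.8° gives EH at 132.9° from the x-axis; with |EH| = 16.9, H = (16.85, 5.258). ∠EHR = 131.8° gives HR at -178.9° from the x-axis; with |HR| = 13.5, R = (3.348, 4.998). Then |SR| = |R − S| = 6.016.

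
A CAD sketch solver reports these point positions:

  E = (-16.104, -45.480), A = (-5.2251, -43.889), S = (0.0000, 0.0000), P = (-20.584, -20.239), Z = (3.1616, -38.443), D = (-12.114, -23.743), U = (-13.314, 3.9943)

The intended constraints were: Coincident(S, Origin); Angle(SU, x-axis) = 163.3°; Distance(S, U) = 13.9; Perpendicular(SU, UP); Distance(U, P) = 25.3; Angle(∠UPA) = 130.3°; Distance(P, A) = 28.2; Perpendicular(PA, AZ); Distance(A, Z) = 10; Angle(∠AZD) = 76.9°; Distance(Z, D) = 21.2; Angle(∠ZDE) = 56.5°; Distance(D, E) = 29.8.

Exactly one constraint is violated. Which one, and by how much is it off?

Distance(D, E) = 29.8 — off by 7.70.

S = (0.00, 0.00) ✓; SU at 163.3° ✓; |SU| = 13.90 ✓; ∠(SU, UP) = 90.00° ✓; |UP| = 25.30 ✓; ∠UPA = 130.3° ✓; |PA| = 28.20 ✓; ∠(PA, AZ) = 90.00° ✓; |AZ| = 10.00 ✓; ∠AZD = 76.90° ✓; |ZD| = 21.20 ✓; ∠ZDE = 56.50° ✓; |DE| = 22.10 ✗.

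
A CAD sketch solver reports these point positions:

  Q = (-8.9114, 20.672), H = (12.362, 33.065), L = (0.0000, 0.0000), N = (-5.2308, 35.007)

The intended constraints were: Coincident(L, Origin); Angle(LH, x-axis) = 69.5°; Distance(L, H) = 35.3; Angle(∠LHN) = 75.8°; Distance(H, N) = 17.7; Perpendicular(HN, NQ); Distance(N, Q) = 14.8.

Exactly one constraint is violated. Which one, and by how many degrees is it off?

Perpendicular(HN, NQ) — off by 8.10°.

L = (0.00, 0.00) ✓; LH at 69.50° ✓; |LH| = 35.30 ✓; ∠LHN = 75.80° ✓; |HN| = 17.70 ✓; ∠(HN, NQ) = 81.90° ✗; |NQ| = 14.80 ✓.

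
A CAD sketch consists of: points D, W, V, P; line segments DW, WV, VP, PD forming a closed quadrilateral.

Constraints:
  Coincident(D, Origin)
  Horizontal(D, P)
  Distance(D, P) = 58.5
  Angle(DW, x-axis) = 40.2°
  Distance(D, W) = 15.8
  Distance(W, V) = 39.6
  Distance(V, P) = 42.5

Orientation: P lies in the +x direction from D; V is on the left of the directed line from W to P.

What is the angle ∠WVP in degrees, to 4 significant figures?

70.66°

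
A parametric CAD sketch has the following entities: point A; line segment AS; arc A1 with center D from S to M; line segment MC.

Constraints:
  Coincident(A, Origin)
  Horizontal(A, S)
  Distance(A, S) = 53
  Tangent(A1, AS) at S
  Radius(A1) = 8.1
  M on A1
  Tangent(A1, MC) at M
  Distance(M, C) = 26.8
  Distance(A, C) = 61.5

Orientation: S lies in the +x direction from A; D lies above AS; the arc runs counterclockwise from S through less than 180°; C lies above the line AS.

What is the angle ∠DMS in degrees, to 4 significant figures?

33.43°

Checks: A = (0.00, 0.00) ✓; |DM| = 8.100 ✓; ∠(DM, MC) = 90.00° ✓; |MC| = 26.80 ✓; |AC| = 61.50 ✓.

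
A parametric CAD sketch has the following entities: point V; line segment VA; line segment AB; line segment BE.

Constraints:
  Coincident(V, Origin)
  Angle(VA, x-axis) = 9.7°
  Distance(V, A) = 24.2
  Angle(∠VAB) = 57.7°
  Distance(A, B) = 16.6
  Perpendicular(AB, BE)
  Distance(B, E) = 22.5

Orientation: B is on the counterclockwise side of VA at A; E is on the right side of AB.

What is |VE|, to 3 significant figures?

43.1

V is at the origin; VA runs at 9.7° with length 24.2, so A = 24.2·(cos 9.7°, sin 9.7°) = (23.9, 4.08). ∠VAB = 57.7°, so AB runs at 9.7° + (180° − 57.7°) = 132° from the x-axis; with |AB| = 16.6, B = A + 16.6·(cos 132°, sin 132°) = (12.7, 16.4). AB is perpendicular to BE; with |BE| = 22.5 on the right of AB, E = B + 22.5·(0.743, 0.669) = (29.5, 31.5). Then |VE| = |E − V| = 43.1.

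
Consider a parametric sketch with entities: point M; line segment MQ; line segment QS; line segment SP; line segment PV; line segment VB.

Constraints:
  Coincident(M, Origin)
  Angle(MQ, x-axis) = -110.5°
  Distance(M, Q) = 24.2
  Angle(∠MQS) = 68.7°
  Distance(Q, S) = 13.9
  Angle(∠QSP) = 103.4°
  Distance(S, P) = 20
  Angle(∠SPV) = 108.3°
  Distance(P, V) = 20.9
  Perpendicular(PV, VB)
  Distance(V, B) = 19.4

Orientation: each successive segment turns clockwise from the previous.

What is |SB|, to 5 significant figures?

27.183

M is at the origin; MQ runs at -110.5° with length 24.2, so Q = (-8.4750, -22.667). ∠MQS = 68.7° gives QS at 138.20° from the x-axis; with |QS| = 13.9, S = (-18.837, -13.403). ∠QSP = 103.4° gives SP at 61.600° from the x-axis; with |SP| = 20.0, P = (-9.3247, 4.1903). ∠SPV = 108.3° gives PV at -10.100° from the x-axis; with |PV| = 20.9, V = (11.251, 0.52514). PV ⟂ VB, so VB runs at -100.10°; with |VB| = 19.4, B = (7.8494, -18.574). Then |SB| = |B − S| = 27.183.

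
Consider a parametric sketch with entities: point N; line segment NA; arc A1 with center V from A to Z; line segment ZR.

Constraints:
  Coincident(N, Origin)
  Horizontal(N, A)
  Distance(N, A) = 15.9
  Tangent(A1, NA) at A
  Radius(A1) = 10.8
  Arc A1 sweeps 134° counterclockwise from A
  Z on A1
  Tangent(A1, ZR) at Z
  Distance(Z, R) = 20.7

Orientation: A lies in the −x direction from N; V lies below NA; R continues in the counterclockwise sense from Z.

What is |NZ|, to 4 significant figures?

29.92

N is at the origin; N and A share the same y with |NA| = 15.9 and A on the −x side, so A = (-15.90, 0.000). The tangent condition forces VA to be normal to NA, so V = A + (0, -10.8) = (-15.90, -10.80). On A1, A sits at bearing 90° from V; a 134° counterclockwise sweep puts Z at bearing 224°, so Z = V + 10.8·(cos 224°, sin 224°) = (-23.67, -18.30). Then |NZ| = |Z − N| = 29.92.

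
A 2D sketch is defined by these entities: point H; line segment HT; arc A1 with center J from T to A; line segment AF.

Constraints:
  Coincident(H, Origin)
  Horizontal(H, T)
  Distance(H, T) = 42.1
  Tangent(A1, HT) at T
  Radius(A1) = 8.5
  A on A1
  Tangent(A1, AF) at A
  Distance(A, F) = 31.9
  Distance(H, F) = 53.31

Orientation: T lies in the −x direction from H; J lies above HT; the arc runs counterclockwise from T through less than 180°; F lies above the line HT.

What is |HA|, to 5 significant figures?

34.722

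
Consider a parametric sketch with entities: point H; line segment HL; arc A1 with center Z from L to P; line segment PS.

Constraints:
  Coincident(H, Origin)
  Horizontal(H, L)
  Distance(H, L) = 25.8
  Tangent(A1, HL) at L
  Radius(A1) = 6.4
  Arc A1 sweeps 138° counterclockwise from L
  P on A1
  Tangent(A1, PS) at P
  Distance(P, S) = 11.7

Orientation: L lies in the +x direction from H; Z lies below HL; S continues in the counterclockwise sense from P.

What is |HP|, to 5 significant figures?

24.238

H is at the origin; HL is horizontal with |HL| = 25.8 and L on the +x side, so L = (25.800, 0.0000). Since A1 is tangent to HL there, ZL ⟂ HL, so Z = L + (0, -6.4) = (25.800, -6.4000). On A1, L sits at bearing 90° from Z; a 138° counterclockwise sweep puts P at bearing 228°, so P = Z + 6.4·(cos 228°, sin 228°) = (21.518, -11.156). Then |HP| = |P − H| = 24.238.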